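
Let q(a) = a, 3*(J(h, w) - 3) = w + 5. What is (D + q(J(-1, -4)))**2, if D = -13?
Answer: 841/9 ≈ 93.444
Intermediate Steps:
J(h, w) = 14/3 + w/3 (J(h, w) = 3 + (w + 5)/3 = 3 + (5 + w)/3 = 3 + (5/3 + w/3) = 14/3 + w/3)
(D + q(J(-1, -4)))**2 = (-13 + (14/3 + (1/3)*(-4)))**2 = (-13 + (14/3 - 4/3))**2 = (-13 + 10/3)**2 = (-29/3)**2 = 841/9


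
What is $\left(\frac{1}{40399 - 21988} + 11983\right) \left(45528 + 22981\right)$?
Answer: $\frac{15114388030126}{18411} \approx 8.2094 \cdot 10^{8}$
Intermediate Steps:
$\left(\frac{1}{40399 - 21988} + 11983\right) \left(45528 + 22981\right) = \left(\frac{1}{18411} + 11983\right) 68509 = \frac{220619014}{18411} \cdot 68509 = \frac{15114388030126}{18411}$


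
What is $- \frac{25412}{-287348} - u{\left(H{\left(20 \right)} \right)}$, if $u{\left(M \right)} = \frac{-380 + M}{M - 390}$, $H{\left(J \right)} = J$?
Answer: $- \frac{2351071}{2657969} \approx -0.88454$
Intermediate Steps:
$u{\left(M \right)} = \frac{-380 + M}{-390 + M}$
$- \frac{25412}{-287348} - u{\left(H{\left(20 \right)} \right)} = - \frac{25412}{-287348} - \frac{-380 + 20}{-390 + 20} = \left(-25412\right) \left(- \frac{1}{287348}\right) - \frac{1}{-370} \left(-360\right) = \frac{6353}{71837} - \left(- \frac{1}{370}\right) \left(-360\right) = \frac{6353}{71837} - \frac{36}{37} = - \frac{2351071}{2657969}$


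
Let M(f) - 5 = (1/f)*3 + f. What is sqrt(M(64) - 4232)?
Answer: I*sqrt(266429)/8 ≈ 64.521*I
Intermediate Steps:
M(f) = 5 + f + 3/f (M(f) = 5 + ((1/f)*3 + f) = 5 + (3/f + f) = 5 + (f + 3/f) = 5 + f + 3/f)
sqrt(M(64) - 4232) = sqrt((5 + 64 + 3/64) - 4232) = sqrt(4419/64 - 4232) = sqrt(-266429/64) = I*sqrt(266429)/8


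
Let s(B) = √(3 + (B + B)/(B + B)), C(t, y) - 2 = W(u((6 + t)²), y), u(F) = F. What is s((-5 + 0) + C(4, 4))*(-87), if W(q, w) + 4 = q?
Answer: -174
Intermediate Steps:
W(q, w) = -4 + q
C(t, y) = -2 + (6 + t)² (C(t, y) = 2 + (-4 + (6 + t)²) = -2 + (6 + t)²)
s(B) = 2 (s(B) = √(3 + (2*B)/((2*B))) = √(3 + (2*B)*(1/(2*B))) = √(3 + 1) = √4 = 2)
s((-5 + 0) + C(4, 4))*(-87) = 2*(-87) = -174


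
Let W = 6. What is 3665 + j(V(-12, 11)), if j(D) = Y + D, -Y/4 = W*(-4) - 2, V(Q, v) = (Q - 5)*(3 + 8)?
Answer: 3582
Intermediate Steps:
V(Q, v) = -55 + 11*Q (V(Q, v) = (-5 + Q)*11 = -55 + 11*Q)
Y = 104 (Y = -4*(6*(-4) - 2) = -4*(-24 - 2) = -4*(-26) = 104)
j(D) = 104 + D
3665 + j(V(-12, 11)) = 3665 + (104 + (-55 + 11*(-12))) = 3665 + (104 + (-55 - 132)) = 3665 + (104 - 187) = 3665 - 83 = 3582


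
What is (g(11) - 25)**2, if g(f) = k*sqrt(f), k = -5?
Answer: 900 + 250*sqrt(11) ≈ 1729.2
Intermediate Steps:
g(f) = -5*sqrt(f)
(g(11) - 25)**2 = (-5*sqrt(11) - 25)**2 = (-25 - 5*sqrt(11))**2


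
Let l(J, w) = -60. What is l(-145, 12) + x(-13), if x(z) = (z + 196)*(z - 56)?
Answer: -12687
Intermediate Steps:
x(z) = (-56 + z)*(196 + z) (x(z) = (196 + z)*(-56 + z) = (-56 + z)*(196 + z))
l(-145, 12) + x(-13) = -60 + (-10976 + (-13)**2 + 140*(-13)) = -60 + (-10976 + 169 - 1820) = -60 - 12627 = -12687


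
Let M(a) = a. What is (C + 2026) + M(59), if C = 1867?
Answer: 3952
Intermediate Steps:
(C + 2026) + M(59) = (1867 + 2026) + 59 = 3893 + 59 = 3952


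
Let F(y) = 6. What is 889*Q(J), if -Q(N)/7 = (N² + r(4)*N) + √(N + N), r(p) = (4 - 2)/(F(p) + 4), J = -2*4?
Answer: -1941576/5 - 24892*I ≈ -3.8832e+5 - 24892.0*I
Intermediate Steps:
J = -8
r(p) = ⅕ (r(p) = (4 - 2)/(6 + 4) = 2/10 = 2*(⅒) = ⅕)
Q(N) = -7*N² - 7*N/5 - 7*√2*√N (Q(N) = -7*((N² + N/5) + √(N + N)) = -7*((N² + N/5) + √(2*N)) = -7*((N² + N/5) + √2*√N) = -7*(N² + N/5 + √2*√N) = -7*N² - 7*N/5 - 7*√2*√N)
889*Q(J) = 889*(-7*(-8)² - 7/5*(-8) - 7*√2*√(-8)) = 889*(-7*64 + 56/5 - 7*√2*2*I*√2) = 889*(-448 + 56/5 - 28*I) = 889*(-2184/5 - 28*I) = -1941576/5 - 24892*I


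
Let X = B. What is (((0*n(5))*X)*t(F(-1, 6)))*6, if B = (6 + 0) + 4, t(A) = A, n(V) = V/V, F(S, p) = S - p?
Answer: 0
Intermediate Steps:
n(V) = 1
B = 10 (B = 6 + 4 = 10)
X = 10
(((0*n(5))*X)*t(F(-1, 6)))*6 = (((0*1)*10)*(-1 - 1*6))*6 = ((0*10)*(-1 - 6))*6 = (0*(-7))*6 = 0*6 = 0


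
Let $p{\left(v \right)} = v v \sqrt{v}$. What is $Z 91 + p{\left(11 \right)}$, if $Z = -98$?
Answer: $-8918 + 121 \sqrt{11} \approx -8516.7$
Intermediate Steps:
$p{\left(v \right)} = v^{\frac{5}{2}}$ ($p{\left(v \right)} = v^{2} \sqrt{v} = v^{\frac{5}{2}}$)
$Z 91 + p{\left(11 \right)} = \left(-98\right) 91 + 11^{\frac{5}{2}} = -8918 + 121 \sqrt{11}$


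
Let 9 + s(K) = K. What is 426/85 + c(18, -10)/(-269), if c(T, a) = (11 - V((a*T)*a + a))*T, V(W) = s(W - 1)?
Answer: 2821164/22865 ≈ 123.38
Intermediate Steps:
s(K) = -9 + K
V(W) = -10 + W (V(W) = -9 + (W - 1) = -9 + (-1 + W) = -10 + W)
c(T, a) = T*(21 - a - T*a**2) (c(T, a) = (11 - (-10 + ((a*T)*a + a)))*T = (11 - (-10 + ((T*a)*a + a)))*T = (11 - (-10 + (T*a**2 + a)))*T = (11 - (-10 + (a + T*a**2)))*T = (11 - (-10 + a + T*a**2))*T = (11 + (10 - a - T*a**2))*T = (21 - a - T*a**2)*T = T*(21 - a - T*a**2))
426/85 + c(18, -10)/(-269) = 426/85 + (18*(21 - 1*(-10) - 1*18*(-10)**2))/(-269) = 426*(1/85) + (18*(21 + 10 - 1*18*100))*(-1/269) = 426/85 + (18*(21 + 10 - 1800))*(-1/269) = 426/85 + (18*(-1769))*(-1/269) = 426/85 - 31842*(-1/269) = 426/85 + 31842/269 = 2821164/22865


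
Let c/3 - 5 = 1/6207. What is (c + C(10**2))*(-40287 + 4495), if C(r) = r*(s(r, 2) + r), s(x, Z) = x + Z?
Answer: -1496994530112/2069 ≈ -7.2353e+8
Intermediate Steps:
s(x, Z) = Z + x
C(r) = r*(2 + 2*r) (C(r) = r*((2 + r) + r) = r*(2 + 2*r))
c = 31036/2069 (c = 15 + 3/6207 = 15 + 3*(1/6207) = 15 + 1/2069 = 31036/2069 ≈ 15.000)
(c + C(10**2))*(-40287 + 4495) = (31036/2069 + 2*10**2*(1 + 10**2))*(-40287 + 4495) = (31036/2069 + 2*100*(1 + 100))*(-35792) = (31036/2069 + 2*100*101)*(-35792) = (31036/2069 + 20200)*(-35792) = (41824836/2069)*(-35792) = -1496994530112/2069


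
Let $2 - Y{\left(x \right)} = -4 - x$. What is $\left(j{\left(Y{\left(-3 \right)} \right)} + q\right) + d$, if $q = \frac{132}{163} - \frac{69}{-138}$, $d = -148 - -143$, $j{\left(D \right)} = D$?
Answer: $- \frac{225}{326} \approx -0.69018$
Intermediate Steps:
$Y{\left(x \right)} = 6 + x$ ($Y{\left(x \right)} = 2 - \left(-4 - x\right) = 2 + \left(4 + x\right) = 6 + x$)
$d = -5$ ($d = -148 + 143 = -5$)
$q = \frac{427}{326}$ ($q = 132 \cdot \frac{1}{163} - - \frac{1}{2} = \frac{132}{163} + \frac{1}{2} = \frac{427}{326} \approx 1.3098$)
$\left(j{\left(Y{\left(-3 \right)} \right)} + q\right) + d = \left(\left(6 - 3\right) + \frac{427}{326}\right) - 5 = \left(3 + \frac{427}{326}\right) - 5 = \frac{1405}{326} - 5 = - \frac{225}{326}$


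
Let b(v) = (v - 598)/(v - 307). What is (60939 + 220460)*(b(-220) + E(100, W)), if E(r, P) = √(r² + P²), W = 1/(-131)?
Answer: 230184382/527 + 281399*√171610001/131 ≈ 2.8577e+7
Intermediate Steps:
W = -1/131 ≈ -0.0076336
b(v) = (-598 + v)/(-307 + v)
E(r, P) = √(P² + r²)
(60939 + 220460)*(b(-220) + E(100, W)) = (60939 + 220460)*((-598 - 220)/(-307 - 220) + √((-1/131)² + 100²)) = 281399*(-818/(-527) + √(1/17161 + 10000)) = 281399*(-1/527*(-818) + √(171610001/17161)) = 281399*(818/527 + √171610001/131) = 230184382/527 + 281399*√171610001/131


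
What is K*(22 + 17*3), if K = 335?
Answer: 24455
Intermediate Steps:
K*(22 + 17*3) = 335*(22 + 17*3) = 335*(22 + 51) = 335*73 = 24455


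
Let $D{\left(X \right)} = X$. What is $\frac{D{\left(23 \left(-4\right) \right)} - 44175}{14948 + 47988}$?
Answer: $- \frac{44267}{62936} \approx -0.70337$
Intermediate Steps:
$\frac{D{\left(23 \left(-4\right) \right)} - 44175}{14948 + 47988} = \frac{23 \left(-4\right) - 44175}{14948 + 47988} = \frac{-92 - 44175}{62936} = \left(-92 - 44175\right) \frac{1}{62936} = \left(-44267\right) \frac{1}{62936} = - \frac{44267}{62936}$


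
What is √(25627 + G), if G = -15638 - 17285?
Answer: 8*I*√114 ≈ 85.417*I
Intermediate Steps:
G = -32923
√(25627 + G) = √(25627 - 32923) = √(-7296) = 8*I*√114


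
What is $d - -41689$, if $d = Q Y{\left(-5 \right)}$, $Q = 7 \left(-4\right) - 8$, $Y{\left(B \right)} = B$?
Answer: $41869$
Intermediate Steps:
$Q = -36$ ($Q = -28 - 8 = -36$)
$d = 180$ ($d = \left(-36\right) \left(-5\right) = 180$)
$d - -41689 = 180 - -41689 = 180 + 41689 = 41869$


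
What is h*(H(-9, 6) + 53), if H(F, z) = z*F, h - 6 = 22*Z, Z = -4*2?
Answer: 170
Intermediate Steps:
Z = -8
h = -170 (h = 6 + 22*(-8) = 6 - 176 = -170)
H(F, z) = F*z
h*(H(-9, 6) + 53) = -170*(-9*6 + 53) = -170*(-54 + 53) = -170*(-1) = 170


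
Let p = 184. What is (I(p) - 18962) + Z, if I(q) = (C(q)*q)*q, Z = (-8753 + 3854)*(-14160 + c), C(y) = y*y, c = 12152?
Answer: 1156046966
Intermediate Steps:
C(y) = y**2
Z = 9837192 (Z = (-8753 + 3854)*(-14160 + 12152) = -4899*(-2008) = 9837192)
I(q) = q**4 (I(q) = (q**2*q)*q = q**3*q = q**4)
(I(p) - 18962) + Z = (184**4 - 18962) + 9837192 = (1146228736 - 18962) + 9837192 = 1146209774 + 9837192 = 1156046966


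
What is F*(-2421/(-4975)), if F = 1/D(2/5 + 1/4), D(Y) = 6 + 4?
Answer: 2421/49750 ≈ 0.048663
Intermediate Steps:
D(Y) = 10
F = ⅒ (F = 1/10 = ⅒ ≈ 0.10000)
F*(-2421/(-4975)) = (-2421/(-4975))/10 = (-2421*(-1/4975))/10 = (⅒)*(2421/4975) = 2421/49750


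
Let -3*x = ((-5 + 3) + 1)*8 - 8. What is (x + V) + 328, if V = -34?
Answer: 898/3 ≈ 299.33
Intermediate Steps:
x = 16/3 (x = -(((-5 + 3) + 1)*8 - 8)/3 = -((-2 + 1)*8 - 8)/3 = -(-1*8 - 8)/3 = -(-8 - 8)/3 = -⅓*(-16) = 16/3 ≈ 5.3333)
(x + V) + 328 = (16/3 - 34) + 328 = -86/3 + 328 = 898/3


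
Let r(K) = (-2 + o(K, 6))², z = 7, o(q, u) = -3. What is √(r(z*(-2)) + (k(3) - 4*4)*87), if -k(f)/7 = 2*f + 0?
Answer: I*√5021 ≈ 70.859*I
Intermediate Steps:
k(f) = -14*f (k(f) = -7*(2*f + 0) = -14*f)
r(K) = 25 (r(K) = (-2 - 3)² = (-5)² = 25)
√(r(z*(-2)) + (k(3) - 4*4)*87) = √(25 + (-14*3 - 4*4)*87) = √(25 + (-42 - 16)*87) = √(25 - 58*87) = √(25 - 5046) = √(-5021) = I*√5021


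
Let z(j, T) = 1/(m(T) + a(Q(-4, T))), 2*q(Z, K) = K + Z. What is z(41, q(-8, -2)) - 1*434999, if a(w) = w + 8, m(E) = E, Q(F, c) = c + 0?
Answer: -869999/2 ≈ -4.3500e+5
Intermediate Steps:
Q(F, c) = c
q(Z, K) = K/2 + Z/2 (q(Z, K) = (K + Z)/2 = K/2 + Z/2)
a(w) = 8 + w
z(j, T) = 1/(8 + 2*T) (z(j, T) = 1/(T + (8 + T)) = 1/(8 + 2*T))
z(41, q(-8, -2)) - 1*434999 = 1/(2*(4 + ((½)*(-2) + (½)*(-8)))) - 1*434999 = 1/(2*(4 + (-1 - 4))) - 434999 = 1/(2*(4 - 5)) - 434999 = (½)/(-1) - 434999 = (½)*(-1) - 434999 = -½ - 434999 = -869999/2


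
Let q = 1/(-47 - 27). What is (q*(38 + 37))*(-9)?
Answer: 675/74 ≈ 9.1216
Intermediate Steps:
q = -1/74 (q = 1/(-74) = -1/74 ≈ -0.013514)
(q*(38 + 37))*(-9) = -(38 + 37)/74*(-9) = -1/74*75*(-9) = -75/74*(-9) = 675/74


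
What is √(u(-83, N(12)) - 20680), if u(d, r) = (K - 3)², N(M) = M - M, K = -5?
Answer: 2*I*√5154 ≈ 143.58*I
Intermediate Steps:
N(M) = 0
u(d, r) = 64 (u(d, r) = (-5 - 3)² = (-8)² = 64)
√(u(-83, N(12)) - 20680) = √(64 - 20680) = √(-20616) = 2*I*√5154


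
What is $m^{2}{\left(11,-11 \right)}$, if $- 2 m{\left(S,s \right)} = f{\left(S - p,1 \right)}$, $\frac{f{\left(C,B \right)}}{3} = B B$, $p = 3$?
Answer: $\frac{9}{4} \approx 2.25$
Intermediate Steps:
$f{\left(C,B \right)} = 3 B^{2}$ ($f{\left(C,B \right)} = 3 B B = 3 B^{2}$)
$m{\left(S,s \right)} = - \frac{3}{2}$ ($m{\left(S,s \right)} = - \frac{3 \cdot 1^{2}}{2} = - \frac{3 \cdot 1}{2} = \left(- \frac{1}{2}\right) 3 = - \frac{3}{2}$)
$m^{2}{\left(11,-11 \right)} = \left(- \frac{3}{2}\right)^{2} = \frac{9}{4}$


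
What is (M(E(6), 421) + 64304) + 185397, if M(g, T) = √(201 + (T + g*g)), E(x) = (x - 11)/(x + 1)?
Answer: 249701 + √30503/7 ≈ 2.4973e+5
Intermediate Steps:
E(x) = (-11 + x)/(1 + x)
M(g, T) = √(201 + T + g²) (M(g, T) = √(201 + (T + g²)) = √(201 + T + g²))
(M(E(6), 421) + 64304) + 185397 = (√(201 + 421 + ((-11 + 6)/(1 + 6))²) + 64304) + 185397 = (√(201 + 421 + (-5/7)²) + 64304) + 185397 = (√(201 + 421 + 25/49) + 64304) + 185397 = (√(30503/49) + 64304) + 185397 = (√30503/7 + 64304) + 185397 = (64304 + √30503/7) + 185397 = 249701 + √30503/7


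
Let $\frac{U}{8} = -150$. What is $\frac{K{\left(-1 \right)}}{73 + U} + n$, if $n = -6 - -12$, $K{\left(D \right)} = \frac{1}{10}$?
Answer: $\frac{67619}{11270} \approx 5.9999$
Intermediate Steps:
$U = -1200$ ($U = 8 \left(-150\right) = -1200$)
$K{\left(D \right)} = \frac{1}{10}$
$n = 6$ ($n = -6 + 12 = 6$)
$\frac{K{\left(-1 \right)}}{73 + U} + n = \frac{1}{10 \left(73 - 1200\right)} + 6 = \frac{1}{10 \left(-1127\right)} + 6 = \frac{1}{10} \left(- \frac{1}{1127}\right) + 6 = - \frac{1}{11270} + 6 = \frac{67619}{11270}$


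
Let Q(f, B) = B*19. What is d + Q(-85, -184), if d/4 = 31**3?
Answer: 115668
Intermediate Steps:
d = 119164 (d = 4*31**3 = 4*29791 = 119164)
Q(f, B) = 19*B
d + Q(-85, -184) = 119164 + 19*(-184) = 119164 - 3496 = 115668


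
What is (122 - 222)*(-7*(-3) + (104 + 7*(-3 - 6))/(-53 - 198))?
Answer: -523000/251 ≈ -2083.7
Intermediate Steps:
(122 - 222)*(-7*(-3) + (104 + 7*(-3 - 6))/(-53 - 198)) = -100*(21 + (104 + 7*(-9))/(-251)) = -100*(21 + (104 - 63)*(-1/251)) = -100*(21 + 41*(-1/251)) = -100*(21 - 41/251) = -100*5230/251 = -523000/251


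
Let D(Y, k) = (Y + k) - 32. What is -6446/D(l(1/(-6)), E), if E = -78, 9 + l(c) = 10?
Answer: 6446/109 ≈ 59.138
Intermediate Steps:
l(c) = 1 (l(c) = -9 + 10 = 1)
D(Y, k) = -32 + Y + k
-6446/D(l(1/(-6)), E) = -6446/(-32 + 1 - 78) = -6446/(-109) = -6446*(-1/109) = 6446/109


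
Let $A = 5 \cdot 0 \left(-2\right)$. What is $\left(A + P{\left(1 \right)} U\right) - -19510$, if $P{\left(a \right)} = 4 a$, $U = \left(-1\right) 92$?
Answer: $19142$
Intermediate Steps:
$U = -92$
$A = 0$ ($A = 0 \left(-2\right) = 0$)
$\left(A + P{\left(1 \right)} U\right) - -19510 = \left(0 + 4 \cdot 1 \left(-92\right)\right) - -19510 = \left(0 + 4 \left(-92\right)\right) + 19510 = \left(0 - 368\right) + 19510 = -368 + 19510 = 19142$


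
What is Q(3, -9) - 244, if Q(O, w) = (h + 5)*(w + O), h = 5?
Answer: -304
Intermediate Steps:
Q(O, w) = 10*O + 10*w (Q(O, w) = (5 + 5)*(w + O) = 10*(O + w) = 10*O + 10*w)
Q(3, -9) - 244 = (10*3 + 10*(-9)) - 244 = (30 - 90) - 244 = -60 - 244 = -304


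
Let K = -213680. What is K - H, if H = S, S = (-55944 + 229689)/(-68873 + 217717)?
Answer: -31805159665/148844 ≈ -2.1368e+5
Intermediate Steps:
S = 173745/148844 ≈ 1.1673
H = 173745/148844 ≈ 1.1673
K - H = -213680 - 1*173745/148844 = -213680 - 173745/148844 = -31805159665/148844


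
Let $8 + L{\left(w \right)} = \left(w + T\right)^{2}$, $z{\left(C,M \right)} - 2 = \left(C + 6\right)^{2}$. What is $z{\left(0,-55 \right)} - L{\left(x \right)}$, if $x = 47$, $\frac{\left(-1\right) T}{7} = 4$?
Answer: $-315$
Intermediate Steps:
$T = -28$ ($T = \left(-7\right) 4 = -28$)
$z{\left(C,M \right)} = 2 + \left(6 + C\right)^{2}$ ($z{\left(C,M \right)} = 2 + \left(C + 6\right)^{2} = 2 + \left(6 + C\right)^{2}$)
$L{\left(w \right)} = -8 + \left(-28 + w\right)^{2}$ ($L{\left(w \right)} = -8 + \left(w - 28\right)^{2} = -8 + \left(-28 + w\right)^{2}$)
$z{\left(0,-55 \right)} - L{\left(x \right)} = \left(2 + \left(6 + 0\right)^{2}\right) - \left(-8 + \left(-28 + 47\right)^{2}\right) = \left(2 + 6^{2}\right) - \left(-8 + 19^{2}\right) = \left(2 + 36\right) - \left(-8 + 361\right) = 38 - 353 = -315$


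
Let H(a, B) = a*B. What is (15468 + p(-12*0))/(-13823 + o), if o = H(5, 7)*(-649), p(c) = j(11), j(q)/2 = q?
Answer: -7745/18269 ≈ -0.42394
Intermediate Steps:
j(q) = 2*q
H(a, B) = B*a
p(c) = 22 (p(c) = 2*11 = 22)
o = -22715 (o = (7*5)*(-649) = 35*(-649) = -22715)
(15468 + p(-12*0))/(-13823 + o) = (15468 + 22)/(-13823 - 22715) = 15490/(-36538) = 15490*(-1/36538) = -7745/18269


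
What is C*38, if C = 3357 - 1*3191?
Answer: 6308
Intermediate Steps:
C = 166 (C = 3357 - 3191 = 166)
C*38 = 166*38 = 6308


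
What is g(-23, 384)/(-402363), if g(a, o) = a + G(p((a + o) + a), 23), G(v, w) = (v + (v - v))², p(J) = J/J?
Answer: 22/402363 ≈ 5.4677e-5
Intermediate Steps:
p(J) = 1
G(v, w) = v² (G(v, w) = (v + 0)² = v²)
g(a, o) = 1 + a (g(a, o) = a + 1² = a + 1 = 1 + a)
g(-23, 384)/(-402363) = (1 - 23)/(-402363) = -22*(-1/402363) = 22/402363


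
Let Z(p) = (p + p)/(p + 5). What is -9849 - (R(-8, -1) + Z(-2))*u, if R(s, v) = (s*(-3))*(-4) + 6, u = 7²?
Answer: -16121/3 ≈ -5373.7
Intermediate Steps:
u = 49
R(s, v) = 6 + 12*s (R(s, v) = -3*s*(-4) + 6 = 12*s + 6 = 6 + 12*s)
Z(p) = 2*p/(5 + p) (Z(p) = (2*p)/(5 + p) = 2*p/(5 + p))
-9849 - (R(-8, -1) + Z(-2))*u = -9849 - ((6 + 12*(-8)) + 2*(-2)/(5 - 2))*49 = -9849 - ((6 - 96) + 2*(-2)/3)*49 = -9849 - (-90 + 2*(-2)*(⅓))*49 = -9849 - (-90 - 4/3)*49 = -9849 - (-274)*49/3 = -9849 - 1*(-13426/3) = -9849 + 13426/3 = -16121/3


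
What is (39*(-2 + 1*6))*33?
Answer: 5148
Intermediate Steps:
(39*(-2 + 1*6))*33 = (39*(-2 + 6))*33 = (39*4)*33 = 156*33 = 5148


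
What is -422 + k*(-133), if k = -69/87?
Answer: -9179/29 ≈ -316.52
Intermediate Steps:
k = -23/29 (k = -69*1/87 = -23/29 ≈ -0.79310)
-422 + k*(-133) = -422 - 23/29*(-133) = -422 + 3059/29 = -9179/29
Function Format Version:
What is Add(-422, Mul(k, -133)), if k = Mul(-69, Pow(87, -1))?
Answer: Rational(-9179, 29) ≈ -316.52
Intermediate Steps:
k = Rational(-23, 29) (k = Mul(-69, Rational(1, 87)) = Rational(-23, 29) ≈ -0.79310)
Add(-422, Mul(k, -133)) = Add(-422, Mul(Rational(-23, 29), -133)) = Add(-422, Rational(3059, 29)) = Rational(-9179, 29)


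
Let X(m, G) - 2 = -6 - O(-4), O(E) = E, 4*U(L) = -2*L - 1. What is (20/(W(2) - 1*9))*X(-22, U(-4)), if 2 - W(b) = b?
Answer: 0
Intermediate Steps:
W(b) = 2 - b
U(L) = -¼ - L/2 (U(L) = (-2*L - 1)/4 = (-1 - 2*L)/4 = -¼ - L/2)
X(m, G) = 0 (X(m, G) = 2 + (-6 - 1*(-4)) = 2 + (-6 + 4) = 2 - 2 = 0)
(20/(W(2) - 1*9))*X(-22, U(-4)) = (20/((2 - 1*2) - 1*9))*0 = (20/((2 - 2) - 9))*0 = (20/(0 - 9))*0 = (20/(-9))*0 = (20*(-⅑))*0 = -20/9*0 = 0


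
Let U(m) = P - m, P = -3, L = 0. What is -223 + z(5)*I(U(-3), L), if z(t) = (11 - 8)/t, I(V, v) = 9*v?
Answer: -223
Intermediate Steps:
U(m) = -3 - m
z(t) = 3/t
-223 + z(5)*I(U(-3), L) = -223 + (3/5)*(9*0) = -223 + (3*(⅕))*0 = -223 + (⅗)*0 = -223 + 0 = -223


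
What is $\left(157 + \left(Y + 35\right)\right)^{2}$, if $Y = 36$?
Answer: $51984$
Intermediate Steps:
$\left(157 + \left(Y + 35\right)\right)^{2} = \left(157 + \left(36 + 35\right)\right)^{2} = \left(157 + 71\right)^{2} = 228^{2} = 51984$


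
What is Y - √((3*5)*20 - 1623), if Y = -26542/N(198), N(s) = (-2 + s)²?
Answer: -13271/19208 - 21*I*√3 ≈ -0.69091 - 36.373*I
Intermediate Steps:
Y = -13271/19208 (Y = -26542/(-2 + 198)² = -26542/(196²) = -26542/38416 = -26542*1/38416 = -13271/19208 ≈ -0.69091)
Y - √((3*5)*20 - 1623) = -13271/19208 - √((3*5)*20 - 1623) = -13271/19208 - √(15*20 - 1623) = -13271/19208 - √(300 - 1623) = -13271/19208 - √(-1323) = -13271/19208 - 21*I*√3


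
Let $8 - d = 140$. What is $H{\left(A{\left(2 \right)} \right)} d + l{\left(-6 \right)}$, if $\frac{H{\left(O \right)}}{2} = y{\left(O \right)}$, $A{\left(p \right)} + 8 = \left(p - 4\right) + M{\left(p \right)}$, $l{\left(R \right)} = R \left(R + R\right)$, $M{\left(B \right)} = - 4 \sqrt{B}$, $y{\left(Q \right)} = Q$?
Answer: $2712 + 1056 \sqrt{2} \approx 4205.4$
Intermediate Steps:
$d = -132$ ($d = 8 - 140 = -132$)
$l{\left(R \right)} = 2 R^{2}$ ($l{\left(R \right)} = R 2 R = 2 R^{2}$)
$A{\left(p \right)} = -12 + p - 4 \sqrt{p}$ ($A{\left(p \right)} = -8 - \left(4 - p + 4 \sqrt{p}\right) = -12 + p - 4 \sqrt{p}$)
$H{\left(O \right)} = 2 O$
$H{\left(A{\left(2 \right)} \right)} d + l{\left(-6 \right)} = 2 \left(-12 + 2 - 4 \sqrt{2}\right) \left(-132\right) + 2 \left(-6\right)^{2} = 2 \left(-10 - 4 \sqrt{2}\right) \left(-132\right) + 2 \cdot 36 = \left(-20 - 8 \sqrt{2}\right) \left(-132\right) + 72 = \left(2640 + 1056 \sqrt{2}\right) + 72 = 2712 + 1056 \sqrt{2}$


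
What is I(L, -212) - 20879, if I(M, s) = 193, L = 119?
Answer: -20686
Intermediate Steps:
I(L, -212) - 20879 = 193 - 20879 = -20686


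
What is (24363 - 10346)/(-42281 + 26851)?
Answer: -14017/15430 ≈ -0.90843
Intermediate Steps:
(24363 - 10346)/(-42281 + 26851) = 14017/(-15430) = 14017*(-1/15430) = -14017/15430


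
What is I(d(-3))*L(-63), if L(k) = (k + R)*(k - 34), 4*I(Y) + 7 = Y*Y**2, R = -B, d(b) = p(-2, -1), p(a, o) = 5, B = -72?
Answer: -51507/2 ≈ -25754.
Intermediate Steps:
d(b) = 5
R = 72 (R = -1*(-72) = 72)
I(Y) = -7/4 + Y**3/4 (I(Y) = -7/4 + (Y*Y**2)/4 = -7/4 + Y**3/4)
L(k) = (-34 + k)*(72 + k) (L(k) = (k + 72)*(k - 34) = (72 + k)*(-34 + k) = (-34 + k)*(72 + k))
I(d(-3))*L(-63) = (-7/4 + (1/4)*5**3)*(-2448 + (-63)**2 + 38*(-63)) = (-7/4 + (1/4)*125)*(-2448 + 3969 - 2394) = (-7/4 + 125/4)*(-873) = (59/2)*(-873) = -51507/2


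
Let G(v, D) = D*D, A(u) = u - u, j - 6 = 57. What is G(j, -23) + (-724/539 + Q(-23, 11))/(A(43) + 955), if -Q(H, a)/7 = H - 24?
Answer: 272476712/514745 ≈ 529.34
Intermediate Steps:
j = 63 (j = 6 + 57 = 63)
Q(H, a) = 168 - 7*H (Q(H, a) = -7*(H - 24) = -7*(-24 + H) = 168 - 7*H)
A(u) = 0
G(v, D) = D²
G(j, -23) + (-724/539 + Q(-23, 11))/(A(43) + 955) = (-23)² + (-724/539 + (168 - 7*(-23)))/(0 + 955) = 529 + (-724*1/539 + (168 + 161))/955 = 529 + (-724/539 + 329)*(1/955) = 529 + (176607/539)*(1/955) = 529 + 176607/514745 = 272476712/514745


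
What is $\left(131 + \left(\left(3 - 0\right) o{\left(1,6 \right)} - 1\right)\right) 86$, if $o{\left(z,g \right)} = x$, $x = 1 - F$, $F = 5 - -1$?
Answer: $9890$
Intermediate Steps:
$F = 6$ ($F = 5 + 1 = 6$)
$x = -5$ ($x = 1 - 6 = -5$)
$o{\left(z,g \right)} = -5$
$\left(131 + \left(\left(3 - 0\right) o{\left(1,6 \right)} - 1\right)\right) 86 = \left(131 + \left(\left(3 - 0\right) \left(-5\right) - 1\right)\right) 86 = \left(131 + \left(\left(3 + 0\right) \left(-5\right) - 1\right)\right) 86 = \left(131 + \left(3 \left(-5\right) - 1\right)\right) 86 = \left(131 - 16\right) 86 = 115 \cdot 86 = 9890$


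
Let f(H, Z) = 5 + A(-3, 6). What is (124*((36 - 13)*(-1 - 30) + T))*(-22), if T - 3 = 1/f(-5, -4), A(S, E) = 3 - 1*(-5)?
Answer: 25176712/13 ≈ 1.9367e+6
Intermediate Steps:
A(S, E) = 8 (A(S, E) = 3 + 5 = 8)
f(H, Z) = 13 (f(H, Z) = 5 + 8 = 13)
T = 40/13 (T = 3 + 1/13 = 40/13 ≈ 3.0769)
(124*((36 - 13)*(-1 - 30) + T))*(-22) = (124*((36 - 13)*(-1 - 30) + 40/13))*(-22) = (124*(23*(-31) + 40/13))*(-22) = (124*(-713 + 40/13))*(-22) = (124*(-9229/13))*(-22) = -1144396/13*(-22) = 25176712/13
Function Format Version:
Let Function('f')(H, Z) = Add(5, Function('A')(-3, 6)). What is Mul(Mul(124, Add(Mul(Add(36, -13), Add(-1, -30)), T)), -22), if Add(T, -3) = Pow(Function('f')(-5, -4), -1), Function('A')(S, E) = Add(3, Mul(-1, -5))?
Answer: Rational(25176712, 13) ≈ 1.9367e+6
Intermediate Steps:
Function('A')(S, E) = 8 (Function('A')(S, E) = Add(3, 5) = 8)
Function('f')(H, Z) = 13 (Function('f')(H, Z) = Add(5, 8) = 13)
T = Rational(40, 13) (T = Add(3, Pow(13, -1)) = Add(3, Rational(1, 13)) = Rational(40, 13) ≈ 3.0769)
Mul(Mul(124, Add(Mul(Add(36, -13), Add(-1, -30)), T)), -22) = Mul(Mul(124, Add(Mul(Add(36, -13), Add(-1, -30)), Rational(40, 13))), -22) = Mul(Mul(124, Add(Mul(23, -31), Rational(40, 13))), -22) = Mul(Mul(124, Add(-713, Rational(40, 13))), -22) = Mul(Mul(124, Rational(-9229, 13)), -22) = Mul(Rational(-1144396, 13), -22) = Rational(25176712, 13)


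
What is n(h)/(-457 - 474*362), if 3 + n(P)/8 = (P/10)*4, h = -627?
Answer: 10152/860225 ≈ 0.011802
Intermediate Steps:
n(P) = -24 + 16*P/5 (n(P) = -24 + 8*((P/10)*4) = -24 + 8*(2*P/5) = -24 + 16*P/5)
n(h)/(-457 - 474*362) = (-24 + (16/5)*(-627))/(-457 - 474*362) = (-24 - 10032/5)/(-457 - 171588) = -10152/5/(-172045) = -10152/5*(-1/172045) = 10152/860225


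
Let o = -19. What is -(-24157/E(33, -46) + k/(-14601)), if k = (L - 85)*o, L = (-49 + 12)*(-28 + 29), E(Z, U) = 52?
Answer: 352836893/759252 ≈ 464.72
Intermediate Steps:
L = -37 (L = -37*1 = -37)
k = 2318 (k = (-37 - 85)*(-19) = -122*(-19) = 2318)
-(-24157/E(33, -46) + k/(-14601)) = -(-24157/52 + 2318/(-14601)) = -(-24157*1/52 + 2318*(-1/14601)) = -(-24157/52 - 2318/14601) = -1*(-352836893/759252) = 352836893/759252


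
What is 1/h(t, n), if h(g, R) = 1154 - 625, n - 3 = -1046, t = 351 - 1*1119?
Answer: 1/529 ≈ 0.0018904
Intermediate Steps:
t = -768 (t = 351 - 1119 = -768)
n = -1043 (n = 3 - 1046 = -1043)
h(g, R) = 529
1/h(t, n) = 1/529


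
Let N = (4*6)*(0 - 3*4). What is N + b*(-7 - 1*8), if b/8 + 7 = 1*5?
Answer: -48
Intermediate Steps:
b = -16 (b = -56 + 8*(1*5) = -56 + 8*5 = -56 + 40 = -16)
N = -288 (N = 24*(0 - 12) = 24*(-12) = -288)
N + b*(-7 - 1*8) = -288 - 16*(-7 - 1*8) = -288 - 16*(-7 - 8) = -288 - 16*(-15) = -288 + 240 = -48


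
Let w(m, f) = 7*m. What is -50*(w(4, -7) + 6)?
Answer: -1700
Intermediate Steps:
-50*(w(4, -7) + 6) = -50*(7*4 + 6) = -50*(28 + 6) = -50*34 = -1700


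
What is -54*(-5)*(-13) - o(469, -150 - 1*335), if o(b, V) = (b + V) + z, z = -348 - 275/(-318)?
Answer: -1000703/318 ≈ -3146.9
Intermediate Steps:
z = -110389/318 (z = -348 - 275*(-1)/318 = -348 - 1*(-275/318) = -348 + 275/318 = -110389/318 ≈ -347.14)
o(b, V) = -110389/318 + V + b (o(b, V) = (b + V) - 110389/318 = (V + b) - 110389/318 = -110389/318 + V + b)
-54*(-5)*(-13) - o(469, -150 - 1*335) = -54*(-5)*(-13) - (-110389/318 + (-150 - 1*335) + 469) = 270*(-13) - (-110389/318 + (-150 - 335) + 469) = -3510 - (-110389/318 - 485 + 469) = -3510 - 1*(-115477/318) = -3510 + 115477/318 = -1000703/318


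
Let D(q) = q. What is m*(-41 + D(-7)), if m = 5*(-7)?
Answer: 1680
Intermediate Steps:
m = -35
m*(-41 + D(-7)) = -35*(-41 - 7) = -35*(-48) = 1680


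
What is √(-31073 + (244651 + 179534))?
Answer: 2*√98278 ≈ 626.99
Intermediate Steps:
√(-31073 + (244651 + 179534)) = √(-31073 + 424185) = √393112 = 2*√98278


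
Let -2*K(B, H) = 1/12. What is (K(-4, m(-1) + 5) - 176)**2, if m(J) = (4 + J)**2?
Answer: 17850625/576 ≈ 30991.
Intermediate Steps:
K(B, H) = -1/24 (K(B, H) = -1/2/12 = -1/2*1/12 = -1/24)
(K(-4, m(-1) + 5) - 176)**2 = (-1/24 - 176)**2 = (-4225/24)**2 = 17850625/576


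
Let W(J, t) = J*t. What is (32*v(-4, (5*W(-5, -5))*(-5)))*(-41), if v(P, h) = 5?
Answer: -6560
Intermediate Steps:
(32*v(-4, (5*W(-5, -5))*(-5)))*(-41) = (32*5)*(-41) = 160*(-41) = -6560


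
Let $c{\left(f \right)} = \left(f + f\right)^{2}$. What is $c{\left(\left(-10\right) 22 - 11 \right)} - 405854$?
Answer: $-192410$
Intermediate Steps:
$c{\left(f \right)} = 4 f^{2}$ ($c{\left(f \right)} = \left(2 f\right)^{2} = 4 f^{2}$)
$c{\left(\left(-10\right) 22 - 11 \right)} - 405854 = 4 \left(\left(-10\right) 22 - 11\right)^{2} - 405854 = 4 \left(-220 - 11\right)^{2} - 405854 = 4 \left(-231\right)^{2} - 405854 = 4 \cdot 53361 - 405854 = 213444 - 405854 = -192410$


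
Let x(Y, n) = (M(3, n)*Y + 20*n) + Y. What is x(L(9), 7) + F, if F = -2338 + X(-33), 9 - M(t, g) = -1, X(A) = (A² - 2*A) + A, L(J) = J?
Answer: -977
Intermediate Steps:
X(A) = A² - A
M(t, g) = 10 (M(t, g) = 9 - 1*(-1) = 9 + 1 = 10)
x(Y, n) = 11*Y + 20*n (x(Y, n) = (10*Y + 20*n) + Y = 11*Y + 20*n)
F = -1216 (F = -2338 - 33*(-1 - 33) = -2338 - 33*(-34) = -2338 + 1122 = -1216)
x(L(9), 7) + F = (11*9 + 20*7) - 1216 = (99 + 140) - 1216 = 239 - 1216 = -977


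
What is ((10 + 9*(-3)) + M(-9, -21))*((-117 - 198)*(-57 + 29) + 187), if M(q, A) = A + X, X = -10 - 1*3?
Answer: -459357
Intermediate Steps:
X = -13 (X = -10 - 3 = -13)
M(q, A) = -13 + A (M(q, A) = A - 13 = -13 + A)
((10 + 9*(-3)) + M(-9, -21))*((-117 - 198)*(-57 + 29) + 187) = ((10 + 9*(-3)) + (-13 - 21))*((-117 - 198)*(-57 + 29) + 187) = ((10 - 27) - 34)*(-315*(-28) + 187) = (-17 - 34)*(8820 + 187) = -51*9007 = -459357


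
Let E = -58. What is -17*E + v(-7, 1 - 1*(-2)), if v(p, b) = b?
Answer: 989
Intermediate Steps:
-17*E + v(-7, 1 - 1*(-2)) = -17*(-58) + (1 - 1*(-2)) = 986 + (1 + 2) = 986 + 3 = 989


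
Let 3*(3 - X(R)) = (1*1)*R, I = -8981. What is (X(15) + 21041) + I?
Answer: 12058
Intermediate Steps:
X(R) = 3 - R/3 (X(R) = 3 - 1*1*R/3 = 3 - R/3)
(X(15) + 21041) + I = ((3 - ⅓*15) + 21041) - 8981 = ((3 - 5) + 21041) - 8981 = (-2 + 21041) - 8981 = 21039 - 8981 = 12058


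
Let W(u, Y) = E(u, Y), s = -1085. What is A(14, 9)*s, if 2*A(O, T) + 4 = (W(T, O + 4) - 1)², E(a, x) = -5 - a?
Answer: -239785/2 ≈ -1.1989e+5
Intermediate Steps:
W(u, Y) = -5 - u
A(O, T) = -2 + (-6 - T)²/2 (A(O, T) = -2 + ((-5 - T) - 1)²/2 = -2 + (-6 - T)²/2)
A(14, 9)*s = (-2 + (6 + 9)²/2)*(-1085) = (-2 + (½)*15²)*(-1085) = (-2 + (½)*225)*(-1085) = (-2 + 225/2)*(-1085) = (221/2)*(-1085) = -239785/2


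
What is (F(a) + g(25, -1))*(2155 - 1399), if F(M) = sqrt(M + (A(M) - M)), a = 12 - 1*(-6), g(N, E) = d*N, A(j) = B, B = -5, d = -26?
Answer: -491400 + 756*I*sqrt(5) ≈ -4.914e+5 + 1690.5*I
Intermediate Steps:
A(j) = -5
g(N, E) = -26*N
a = 18 (a = 12 + 6 = 18)
F(M) = I*sqrt(5) (F(M) = sqrt(M + (-5 - M)) = sqrt(-5) = I*sqrt(5))
(F(a) + g(25, -1))*(2155 - 1399) = (I*sqrt(5) - 26*25)*(2155 - 1399) = (I*sqrt(5) - 650)*756 = (-650 + I*sqrt(5))*756 = -491400 + 756*I*sqrt(5)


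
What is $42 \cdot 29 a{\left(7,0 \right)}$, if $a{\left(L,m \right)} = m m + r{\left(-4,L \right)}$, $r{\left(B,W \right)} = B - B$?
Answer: $0$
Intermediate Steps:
$r{\left(B,W \right)} = 0$
$a{\left(L,m \right)} = m^{2}$ ($a{\left(L,m \right)} = m m + 0 = m^{2} + 0 = m^{2}$)
$42 \cdot 29 a{\left(7,0 \right)} = 42 \cdot 29 \cdot 0^{2} = 1218 \cdot 0 = 0$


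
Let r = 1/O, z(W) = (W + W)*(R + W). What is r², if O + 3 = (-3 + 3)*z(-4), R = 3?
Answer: ⅑ ≈ 0.11111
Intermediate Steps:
z(W) = 2*W*(3 + W) (z(W) = (W + W)*(3 + W) = (2*W)*(3 + W) = 2*W*(3 + W))
O = -3 (O = -3 + (-3 + 3)*(2*(-4)*(3 - 4)) = -3 + 0*(2*(-4)*(-1)) = -3 + 0*8 = -3 + 0 = -3)
r = -⅓ (r = 1/(-3) = -⅓ ≈ -0.33333)
r² = (-⅓)² = ⅑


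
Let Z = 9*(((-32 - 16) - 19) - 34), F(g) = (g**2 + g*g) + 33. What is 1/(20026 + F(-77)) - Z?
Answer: 29012554/31917 ≈ 909.00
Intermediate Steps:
F(g) = 33 + 2*g**2 (F(g) = (g**2 + g**2) + 33 = 2*g**2 + 33 = 33 + 2*g**2)
Z = -909 (Z = 9*((-48 - 19) - 34) = 9*(-67 - 34) = 9*(-101) = -909)
1/(20026 + F(-77)) - Z = 1/(20026 + (33 + 2*(-77)**2)) - 1*(-909) = 1/(20026 + (33 + 2*5929)) + 909 = 1/(20026 + (33 + 11858)) + 909 = 1/(20026 + 11891) + 909 = 1/31917 + 909 = 29012554/31917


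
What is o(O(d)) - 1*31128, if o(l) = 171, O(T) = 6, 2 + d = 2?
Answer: -30957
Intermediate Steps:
d = 0 (d = -2 + 2 = 0)
o(O(d)) - 1*31128 = 171 - 1*31128 = 171 - 31128 = -30957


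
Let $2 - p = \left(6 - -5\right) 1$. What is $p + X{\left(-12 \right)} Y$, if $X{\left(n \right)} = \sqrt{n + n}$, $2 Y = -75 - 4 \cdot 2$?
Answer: $-9 - 83 i \sqrt{6} \approx -9.0 - 203.31 i$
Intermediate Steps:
$p = -9$ ($p = 2 - \left(6 - -5\right) 1 = 2 - \left(6 + 5\right) 1 = 2 - 11 \cdot 1 = 2 - 11 = -9$)
$Y = - \frac{83}{2}$ ($Y = \frac{-75 - 4 \cdot 2}{2} = \frac{-75 - 8}{2} = \frac{1}{2} \left(-83\right) = - \frac{83}{2} \approx -41.5$)
$X{\left(n \right)} = \sqrt{2} \sqrt{n}$ ($X{\left(n \right)} = \sqrt{2 n} = \sqrt{2} \sqrt{n}$)
$p + X{\left(-12 \right)} Y = -9 + \sqrt{2} \sqrt{-12} \left(- \frac{83}{2}\right) = -9 + \sqrt{2} \cdot 2 i \sqrt{3} \left(- \frac{83}{2}\right) = -9 + 2 i \sqrt{6} \left(- \frac{83}{2}\right) = -9 - 83 i \sqrt{6}$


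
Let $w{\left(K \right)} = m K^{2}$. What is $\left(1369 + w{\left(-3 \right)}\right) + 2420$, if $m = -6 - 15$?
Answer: $3600$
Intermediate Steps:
$m = -21$
$w{\left(K \right)} = - 21 K^{2}$
$\left(1369 + w{\left(-3 \right)}\right) + 2420 = \left(1369 - 21 \left(-3\right)^{2}\right) + 2420 = \left(1369 - 189\right) + 2420 = 1180 + 2420 = 3600$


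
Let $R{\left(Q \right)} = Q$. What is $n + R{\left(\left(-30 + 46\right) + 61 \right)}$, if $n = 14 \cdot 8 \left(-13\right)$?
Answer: $-1379$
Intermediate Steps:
$n = -1456$ ($n = 112 \left(-13\right) = -1456$)
$n + R{\left(\left(-30 + 46\right) + 61 \right)} = -1456 + \left(\left(-30 + 46\right) + 61\right) = -1456 + \left(16 + 61\right) = -1456 + 77 = -1379$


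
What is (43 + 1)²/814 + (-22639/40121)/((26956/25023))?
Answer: 74211806699/40015562012 ≈ 1.8546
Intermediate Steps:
(43 + 1)²/814 + (-22639/40121)/((26956/25023)) = 44²*(1/814) + (-22639*1/40121)/((26956*(1/25023))) = 1936*(1/814) - 22639/(40121*26956/25023) = 88/37 - 22639/40121*25023/26956 = 88/37 - 566495697/1081501676 = 74211806699/40015562012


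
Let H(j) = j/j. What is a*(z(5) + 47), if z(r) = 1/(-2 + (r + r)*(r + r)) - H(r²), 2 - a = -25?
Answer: 121743/98 ≈ 1242.3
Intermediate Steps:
a = 27 (a = 2 - 1*(-25) = 2 + 25 = 27)
H(j) = 1
z(r) = -1 + 1/(-2 + 4*r²) (z(r) = 1/(-2 + (r + r)*(r + r)) - 1*1 = 1/(-2 + (2*r)*(2*r)) - 1 = 1/(-2 + 4*r²) - 1 = -1 + 1/(-2 + 4*r²))
a*(z(5) + 47) = 27*((3 - 4*5²)/(2*(-1 + 2*5²)) + 47) = 27*((3 - 4*25)/(2*(-1 + 2*25)) + 47) = 27*((3 - 100)/(2*(-1 + 50)) + 47) = 27*((½)*(-97)/49 + 47) = 27*((½)*(1/49)*(-97) + 47) = 27*(-97/98 + 47) = 27*(4509/98) = 121743/98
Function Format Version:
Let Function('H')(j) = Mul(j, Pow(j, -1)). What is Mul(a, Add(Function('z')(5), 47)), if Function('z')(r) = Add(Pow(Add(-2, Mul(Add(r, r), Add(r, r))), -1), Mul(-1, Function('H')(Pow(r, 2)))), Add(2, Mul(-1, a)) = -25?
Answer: Rational(121743, 98) ≈ 1242.3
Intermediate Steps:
a = 27 (a = Add(2, Mul(-1, -25)) = Add(2, 25) = 27)
Function('H')(j) = 1
Function('z')(r) = Add(-1, Pow(Add(-2, Mul(4, Pow(r, 2))), -1)) (Function('z')(r) = Add(Pow(Add(-2, Mul(Add(r, r), Add(r, r))), -1), Mul(-1, 1)) = Add(Pow(Add(-2, Mul(Mul(2, r), Mul(2, r))), -1), -1) = Add(Pow(Add(-2, Mul(4, Pow(r, 2))), -1), -1) = Add(-1, Pow(Add(-2, Mul(4, Pow(r, 2))), -1)))
Mul(a, Add(Function('z')(5), 47)) = Mul(27, Add(Mul(Rational(1, 2), Pow(Add(-1, Mul(2, Pow(5, 2))), -1), Add(3, Mul(-4, Pow(5, 2)))), 47)) = Mul(27, Add(Mul(Rational(1, 2), Pow(Add(-1, Mul(2, 25)), -1), Add(3, Mul(-4, 25))), 47)) = Mul(27, Add(Mul(Rational(1, 2), Pow(Add(-1, 50), -1), Add(3, -100)), 47)) = Mul(27, Add(Mul(Rational(1, 2), Pow(49, -1), -97), 47)) = Mul(27, Add(Mul(Rational(1, 2), Rational(1, 49), -97), 47)) = Mul(27, Add(Rational(-97, 98), 47)) = Mul(27, Rational(4509, 98)) = Rational(121743, 98)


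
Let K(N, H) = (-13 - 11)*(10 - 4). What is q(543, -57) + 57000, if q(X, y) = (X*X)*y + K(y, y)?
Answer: -16749537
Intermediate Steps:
K(N, H) = -144 (K(N, H) = -24*6 = -144)
q(X, y) = -144 + y*X**2 (q(X, y) = (X*X)*y - 144 = X**2*y - 144 = y*X**2 - 144 = -144 + y*X**2)
q(543, -57) + 57000 = (-144 - 57*543**2) + 57000 = (-144 - 57*294849) + 57000 = (-144 - 16806393) + 57000 = -16806537 + 57000 = -16749537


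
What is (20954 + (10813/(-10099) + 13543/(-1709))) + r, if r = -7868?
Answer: 225698523252/17259191 ≈ 13077.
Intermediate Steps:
(20954 + (10813/(-10099) + 13543/(-1709))) + r = (20954 + (10813/(-10099) + 13543/(-1709))) - 7868 = (20954 + (10813*(-1/10099) + 13543*(-1/1709))) - 7868 = (20954 + (-10813/10099 - 13543/1709)) - 7868 = (20954 - 155250174/17259191) - 7868 = 361493838040/17259191 - 7868 = 225698523252/17259191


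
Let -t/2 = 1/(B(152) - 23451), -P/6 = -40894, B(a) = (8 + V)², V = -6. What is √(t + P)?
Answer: √134891756550370/23447 ≈ 495.34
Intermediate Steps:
B(a) = 4 (B(a) = (8 - 6)² = 2² = 4)
P = 245364 (P = -6*(-40894) = 245364)
t = 2/23447 (t = -2/(4 - 23451) = -2/(-23447) = -2*(-1/23447) = 2/23447 ≈ 8.5299e-5)
√(t + P) = √(2/23447 + 245364) = √(5753049710/23447) = √134891756550370/23447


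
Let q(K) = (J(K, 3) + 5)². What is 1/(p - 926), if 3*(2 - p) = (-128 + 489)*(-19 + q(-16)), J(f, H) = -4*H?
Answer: -1/4534 ≈ -0.00022056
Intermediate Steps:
q(K) = 49 (q(K) = (-4*3 + 5)² = (-12 + 5)² = (-7)² = 49)
p = -3608 (p = 2 - (-128 + 489)*(-19 + 49)/3 = 2 - 361*30/3 = 2 - ⅓*10830 = 2 - 3610 = -3608)
1/(p - 926) = 1/(-3608 - 926) = 1/(-4534) = -1/4534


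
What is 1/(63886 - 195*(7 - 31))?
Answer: 1/68566 ≈ 1.4584e-5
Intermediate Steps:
1/(63886 - 195*(7 - 31)) = 1/(63886 - 195*(-24)) = 1/(63886 - 15*(-312)) = 1/(63886 + 4680) = 1/68566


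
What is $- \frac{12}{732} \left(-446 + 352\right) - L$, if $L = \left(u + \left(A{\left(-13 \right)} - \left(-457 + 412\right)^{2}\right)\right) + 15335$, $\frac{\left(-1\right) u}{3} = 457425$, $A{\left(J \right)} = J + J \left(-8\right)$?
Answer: $\frac{82891408}{61} \approx 1.3589 \cdot 10^{6}$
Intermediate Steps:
$A{\left(J \right)} = - 7 J$ ($A{\left(J \right)} = J - 8 J = - 7 J$)
$u = -1372275$ ($u = \left(-3\right) 457425 = -1372275$)
$L = -1358874$ ($L = \left(-1372275 - \left(-91 + \left(-457 + 412\right)^{2}\right)\right) + 15335 = \left(-1372275 + \left(91 - \left(-45\right)^{2}\right)\right) + 15335 = \left(-1372275 + \left(91 - 2025\right)\right) + 15335 = \left(-1372275 - 1934\right) + 15335 = -1374209 + 15335 = -1358874$)
$- \frac{12}{732} \left(-446 + 352\right) - L = - \frac{12}{732} \left(-446 + 352\right) - -1358874 = \left(-12\right) \frac{1}{732} \left(-94\right) + 1358874 = \left(- \frac{1}{61}\right) \left(-94\right) + 1358874 = \frac{94}{61} + 1358874 = \frac{82891408}{61}$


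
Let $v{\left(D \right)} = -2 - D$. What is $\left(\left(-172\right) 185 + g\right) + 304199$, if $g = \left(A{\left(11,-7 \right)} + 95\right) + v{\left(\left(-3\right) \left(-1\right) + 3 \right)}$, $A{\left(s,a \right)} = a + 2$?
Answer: $272461$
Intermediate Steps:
$A{\left(s,a \right)} = 2 + a$
$g = 82$ ($g = \left(\left(2 - 7\right) + 95\right) - \left(5 + 3\right) = \left(-5 + 95\right) - 8 = 90 - 8 = 82$)
$\left(\left(-172\right) 185 + g\right) + 304199 = \left(\left(-172\right) 185 + 82\right) + 304199 = \left(-31820 + 82\right) + 304199 = -31738 + 304199 = 272461$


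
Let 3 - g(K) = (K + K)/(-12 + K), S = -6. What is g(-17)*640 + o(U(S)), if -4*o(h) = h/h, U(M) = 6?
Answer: 135651/116 ≈ 1169.4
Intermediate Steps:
o(h) = -¼ (o(h) = -h/(4*h) = -¼*1 = -¼)
g(K) = 3 - 2*K/(-12 + K) (g(K) = 3 - (K + K)/(-12 + K) = 3 - 2*K/(-12 + K))
g(-17)*640 + o(U(S)) = ((-36 - 17)/(-12 - 17))*640 - ¼ = (-53/(-29))*640 - ¼ = -1/29*(-53)*640 - ¼ = (53/29)*640 - ¼ = 33920/29 - ¼ = 135651/116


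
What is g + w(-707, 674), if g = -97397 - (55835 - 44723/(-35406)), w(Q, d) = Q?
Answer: -778629851/5058 ≈ -1.5394e+5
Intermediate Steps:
g = -775053845/5058 (g = -97397 - (55835 - 44723*(-1)/35406) = -97397 - (55835 - 1*(-6389/5058)) = -97397 - (55835 + 6389/5058) = -97397 - 1*282419819/5058 = -97397 - 282419819/5058 = -775053845/5058 ≈ -1.5323e+5)
g + w(-707, 674) = -775053845/5058 - 707 = -778629851/5058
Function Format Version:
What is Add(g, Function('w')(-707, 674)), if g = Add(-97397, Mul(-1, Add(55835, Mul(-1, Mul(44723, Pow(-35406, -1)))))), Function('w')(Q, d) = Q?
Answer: Rational(-778629851, 5058) ≈ -1.5394e+5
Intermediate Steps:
g = Rational(-775053845, 5058) (g = Add(-97397, Mul(-1, Add(55835, Mul(-1, Mul(44723, Rational(-1, 35406)))))) = Add(-97397, Mul(-1, Add(55835, Mul(-1, Rational(-6389, 5058))))) = Add(-97397, Mul(-1, Add(55835, Rational(6389, 5058)))) = Add(-97397, Mul(-1, Rational(282419819, 5058))) = Add(-97397, Rational(-282419819, 5058)) = Rational(-775053845, 5058) ≈ -1.5323e+5)
Add(g, Function('w')(-707, 674)) = Add(Rational(-775053845, 5058), -707) = Rational(-778629851, 5058)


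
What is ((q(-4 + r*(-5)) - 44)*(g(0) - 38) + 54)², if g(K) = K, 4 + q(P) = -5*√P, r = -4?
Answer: 6959044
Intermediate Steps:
q(P) = -4 - 5*√P
((q(-4 + r*(-5)) - 44)*(g(0) - 38) + 54)² = (((-4 - 5*√(-4 - 4*(-5))) - 44)*(0 - 38) + 54)² = (((-4 - 5*√(-4 + 20)) - 44)*(-38) + 54)² = (((-4 - 5*√16) - 44)*(-38) + 54)² = (((-4 - 5*4) - 44)*(-38) + 54)² = (((-4 - 20) - 44)*(-38) + 54)² = ((-24 - 44)*(-38) + 54)² = (-68*(-38) + 54)² = (2584 + 54)² = 2638² = 6959044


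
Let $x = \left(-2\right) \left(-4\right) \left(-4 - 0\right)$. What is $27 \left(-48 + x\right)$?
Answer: $-2160$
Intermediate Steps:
$x = -32$ ($x = 8 \left(-4 + 0\right) = 8 \left(-4\right) = -32$)
$27 \left(-48 + x\right) = 27 \left(-48 - 32\right) = 27 \left(-80\right) = -2160$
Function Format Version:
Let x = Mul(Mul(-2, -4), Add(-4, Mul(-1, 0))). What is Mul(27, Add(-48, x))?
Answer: -2160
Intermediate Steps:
x = -32 (x = Mul(8, Add(-4, 0)) = Mul(8, -4) = -32)
Mul(27, Add(-48, x)) = Mul(27, Add(-48, -32)) = Mul(27, -80) = -2160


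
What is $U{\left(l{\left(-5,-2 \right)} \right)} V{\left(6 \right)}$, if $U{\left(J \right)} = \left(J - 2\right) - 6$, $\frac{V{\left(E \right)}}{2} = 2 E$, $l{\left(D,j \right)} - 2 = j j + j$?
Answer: $-96$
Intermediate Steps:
$l{\left(D,j \right)} = 2 + j + j^{2}$ ($l{\left(D,j \right)} = 2 + \left(j j + j\right) = 2 + \left(j^{2} + j\right) = 2 + \left(j + j^{2}\right) = 2 + j + j^{2}$)
$V{\left(E \right)} = 4 E$ ($V{\left(E \right)} = 2 \cdot 2 E = 4 E$)
$U{\left(J \right)} = -8 + J$ ($U{\left(J \right)} = \left(-2 + J\right) - 6 = -8 + J$)
$U{\left(l{\left(-5,-2 \right)} \right)} V{\left(6 \right)} = \left(-8 + \left(2 - 2 + \left(-2\right)^{2}\right)\right) 4 \cdot 6 = \left(-8 + \left(2 - 2 + 4\right)\right) 24 = \left(-8 + 4\right) 24 = \left(-4\right) 24 = -96$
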